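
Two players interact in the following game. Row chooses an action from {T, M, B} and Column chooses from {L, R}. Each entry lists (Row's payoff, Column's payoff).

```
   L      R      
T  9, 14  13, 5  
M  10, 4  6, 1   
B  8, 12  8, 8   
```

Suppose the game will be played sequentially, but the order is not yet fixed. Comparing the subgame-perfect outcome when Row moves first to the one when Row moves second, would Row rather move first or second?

second

If Row leads: Column's best replies are T→L, M→L, B→L; Row's induced payoffs 9, 10, 8; outcome (M, L), payoffs (10, 4).
If Column leads: Row's best replies are L→M, R→T; Column's induced payoffs 4, 5; outcome (T, R), payoffs (13, 5).
Row gets 10 moving first and 13 moving second, so Row prefers to move second.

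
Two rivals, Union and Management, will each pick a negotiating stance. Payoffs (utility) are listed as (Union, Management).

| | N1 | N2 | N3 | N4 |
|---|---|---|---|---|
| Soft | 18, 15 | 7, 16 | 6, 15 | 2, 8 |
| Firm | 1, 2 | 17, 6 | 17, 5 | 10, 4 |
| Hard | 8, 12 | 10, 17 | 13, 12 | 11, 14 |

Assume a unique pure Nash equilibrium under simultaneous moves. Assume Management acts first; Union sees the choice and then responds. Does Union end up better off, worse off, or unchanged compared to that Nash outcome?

better off

Solve by backward induction (Management leads).
- N1: Union compares 18, 1, 8 and picks Soft; Management would get 15.
- N2: Union compares 7, 17, 10 and picks Firm; Management would get 6.
- N3: Union compares 6, 17, 13 and picks Firm; Management would get 5.
- N4: Union compares 2, 10, 11 and picks Hard; Management would get 14.
Maximizing over 15, 6, 5, 14, Management chooses N1. Subgame-perfect outcome: (Soft, N1) with payoffs (18, 15).
Now find the simultaneous Nash equilibrium.
Union's best replies: N1→Soft; N2→Firm; N3→Firm; N4→Hard.
Management's best replies: Soft→N2; Firm→N2; Hard→N2.
The unique mutual best reply is (Firm, N2), giving (17, 6).
Union earns 18 sequentially versus 17 at the Nash outcome: better off.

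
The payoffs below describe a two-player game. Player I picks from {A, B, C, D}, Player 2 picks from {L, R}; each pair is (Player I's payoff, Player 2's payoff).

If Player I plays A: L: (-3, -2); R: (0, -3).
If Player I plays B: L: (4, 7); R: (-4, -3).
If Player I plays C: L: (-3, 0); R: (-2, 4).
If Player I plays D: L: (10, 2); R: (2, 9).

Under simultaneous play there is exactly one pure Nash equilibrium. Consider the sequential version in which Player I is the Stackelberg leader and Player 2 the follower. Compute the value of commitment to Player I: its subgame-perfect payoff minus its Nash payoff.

Backward induction with Player I moving first.
- A: Player 2 compares -2, -3 and picks L; Player I would get -3.
- B: Player 2 compares 7, -3 and picks L; Player I would get 4.
- C: Player 2 compares 0, 4 and picks R; Player I would get -2.
- D: Player 2 compares 2, 9 and picks R; Player I would get 2.
Maximizing over -3, 4, -2, 2, Player I chooses B. Subgame-perfect outcome: (B, L) with payoffs (4, 7).
For the simultaneous game, intersect best replies.
Player I's best replies: L→D; R→D.
Player 2's best replies: A→L; B→L; C→R; D→R.
Only (D, R) has each player best-responding; Nash payoffs (2, 9).
Player I's commitment gain: 4 − 2 = 2.

2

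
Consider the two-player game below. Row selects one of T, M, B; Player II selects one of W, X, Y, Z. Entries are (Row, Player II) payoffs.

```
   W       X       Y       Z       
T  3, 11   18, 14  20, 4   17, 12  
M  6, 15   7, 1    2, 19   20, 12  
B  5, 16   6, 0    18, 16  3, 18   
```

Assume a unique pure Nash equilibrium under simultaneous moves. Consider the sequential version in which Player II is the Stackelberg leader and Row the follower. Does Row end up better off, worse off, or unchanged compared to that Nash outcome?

Row best-responds to each possible Player II move:
- W: Row compares 3, 6, 5 and picks M; Player II would get 15.
- X: Row compares 18, 7, 6 and picks T; Player II would get 14.
- Y: Row compares 20, 2, 18 and picks T; Player II would get 4.
- Z: Row compares 17, 20, 3 and picks M; Player II would get 12.
Player II's induced payoffs are 15, 14, 4, 12, so Player II commits to W. Subgame-perfect outcome: (M, W) with payoffs (6, 15).
For the simultaneous game, intersect best replies.
Row's best replies: W→M; X→T; Y→T; Z→M.
Player II's best replies: T→X; M→Y; B→Z.
Only (T, X) has each player best-responding; Nash payoffs (18, 14).
Row earns 6 sequentially versus 18 at the Nash outcome: worse off.

worse off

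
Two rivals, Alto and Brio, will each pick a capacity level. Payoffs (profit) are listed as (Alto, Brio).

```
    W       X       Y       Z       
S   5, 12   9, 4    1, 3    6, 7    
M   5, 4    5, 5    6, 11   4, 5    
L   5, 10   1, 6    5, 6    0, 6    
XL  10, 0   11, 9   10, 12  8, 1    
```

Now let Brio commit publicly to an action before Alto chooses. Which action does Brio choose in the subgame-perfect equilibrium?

Solve by backward induction (Brio leads).
- W → Alto plays XL (best of 5, 5, 5, 10); Brio gets 0.
- X → Alto plays XL (best of 9, 5, 1, 11); Brio gets 9.
- Y → Alto plays XL (best of 1, 6, 5, 10); Brio gets 12.
- Z → Alto plays XL (best of 6, 4, 0, 8); Brio gets 1.
Among 0, 9, 12, 1, the best is 12 at Y. Subgame-perfect outcome: (XL, Y) with payoffs (10, 12).

Y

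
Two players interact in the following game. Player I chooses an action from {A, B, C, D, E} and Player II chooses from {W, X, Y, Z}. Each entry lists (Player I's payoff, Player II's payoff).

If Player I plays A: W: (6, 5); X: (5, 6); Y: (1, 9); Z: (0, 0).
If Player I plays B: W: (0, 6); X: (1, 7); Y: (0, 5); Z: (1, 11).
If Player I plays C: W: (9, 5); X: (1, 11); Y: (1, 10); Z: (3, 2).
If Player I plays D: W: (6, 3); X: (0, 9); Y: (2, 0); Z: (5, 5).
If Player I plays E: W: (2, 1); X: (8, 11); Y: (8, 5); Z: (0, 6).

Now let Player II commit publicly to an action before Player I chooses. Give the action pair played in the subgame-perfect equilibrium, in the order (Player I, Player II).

(E, X)

Player I best-responds to each possible Player II move:
- W → Player I plays C (best of 6, 0, 9, 6, 2); Player II gets 5.
- X → Player I plays E (best of 5, 1, 1, 0, 8); Player II gets 11.
- Y → Player I plays E (best of 1, 0, 1, 2, 8); Player II gets 5.
- Z → Player I plays D (best of 0, 1, 3, 5, 0); Player II gets 5.
Maximizing over 5, 11, 5, 5, Player II chooses X. Subgame-perfect outcome: (E, X) with payoffs (8, 11).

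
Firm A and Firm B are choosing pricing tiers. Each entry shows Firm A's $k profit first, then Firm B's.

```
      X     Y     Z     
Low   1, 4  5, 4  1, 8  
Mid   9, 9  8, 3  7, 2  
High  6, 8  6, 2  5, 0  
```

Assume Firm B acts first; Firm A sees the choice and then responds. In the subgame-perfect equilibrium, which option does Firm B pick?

X

Solve by backward induction (Firm B leads).
- X: Firm A compares 1, 9, 6 and picks Mid; Firm B would get 9.
- Y: Firm A compares 5, 8, 6 and picks Mid; Firm B would get 3.
- Z: Firm A compares 1, 7, 5 and picks Mid; Firm B would get 2.
Maximizing over 9, 3, 2, Firm B chooses X. Subgame-perfect outcome: (Mid, X) with payoffs (9, 9).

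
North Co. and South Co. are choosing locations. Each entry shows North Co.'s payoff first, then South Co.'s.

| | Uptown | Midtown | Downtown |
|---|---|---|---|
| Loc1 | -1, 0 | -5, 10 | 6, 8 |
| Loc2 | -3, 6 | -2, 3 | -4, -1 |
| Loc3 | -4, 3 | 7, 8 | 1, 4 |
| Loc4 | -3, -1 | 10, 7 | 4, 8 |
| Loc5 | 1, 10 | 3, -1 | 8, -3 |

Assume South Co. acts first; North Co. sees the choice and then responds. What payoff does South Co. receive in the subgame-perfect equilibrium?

North Co. best-responds to each possible South Co. move:
- Uptown: North Co. compares -1, -3, -4, -3, 1 and picks Loc5; South Co. would get 10.
- Midtown: North Co. compares -5, -2, 7, 10, 3 and picks Loc4; South Co. would get 7.
- Downtown: North Co. compares 6, -4, 1, 4, 8 and picks Loc5; South Co. would get -3.
Maximizing over 10, 7, -3, South Co. chooses Uptown. Subgame-perfect outcome: (Loc5, Uptown) with payoffs (1, 10).

10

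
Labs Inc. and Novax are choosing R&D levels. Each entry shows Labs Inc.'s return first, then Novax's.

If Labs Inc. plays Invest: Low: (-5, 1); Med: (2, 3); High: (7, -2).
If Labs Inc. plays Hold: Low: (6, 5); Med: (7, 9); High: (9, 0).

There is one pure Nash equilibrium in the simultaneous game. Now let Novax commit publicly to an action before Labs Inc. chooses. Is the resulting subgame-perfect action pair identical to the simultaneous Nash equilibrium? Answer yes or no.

Work backward from Labs Inc.'s decision.
- Low → Labs Inc. plays Hold (best of -5, 6); Novax gets 5.
- Med → Labs Inc. plays Hold (best of 2, 7); Novax gets 9.
- High → Labs Inc. plays Hold (best of 7, 9); Novax gets 0.
Maximizing over 5, 9, 0, Novax chooses Med. Subgame-perfect outcome: (Hold, Med) with payoffs (7, 9).
For the simultaneous game, intersect best replies.
Labs Inc.'s best replies: Low→Hold; Med→Hold; High→Hold.
Novax's best replies: Invest→Med; Hold→Med.
Only (Hold, Med) has each player best-responding; Nash payoffs (7, 9).
Sequential outcome (Hold, Med) coincides with the Nash profile (Hold, Med).

yes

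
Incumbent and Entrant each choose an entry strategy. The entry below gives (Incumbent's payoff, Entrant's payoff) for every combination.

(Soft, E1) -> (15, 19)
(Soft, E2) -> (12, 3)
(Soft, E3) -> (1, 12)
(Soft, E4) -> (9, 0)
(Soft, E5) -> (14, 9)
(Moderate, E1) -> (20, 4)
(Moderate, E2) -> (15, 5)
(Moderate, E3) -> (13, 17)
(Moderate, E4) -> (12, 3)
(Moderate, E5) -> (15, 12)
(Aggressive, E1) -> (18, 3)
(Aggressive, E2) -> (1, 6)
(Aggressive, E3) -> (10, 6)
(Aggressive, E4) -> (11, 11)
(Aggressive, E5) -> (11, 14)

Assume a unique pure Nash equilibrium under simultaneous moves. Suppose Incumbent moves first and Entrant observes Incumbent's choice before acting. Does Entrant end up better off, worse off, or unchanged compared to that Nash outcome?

better off

Backward induction with Incumbent moving first.
- Soft: Entrant compares 19, 3, 12, 0, 9 and picks E1; Incumbent would get 15.
- Moderate: Entrant compares 4, 5, 17, 3, 12 and picks E3; Incumbent would get 13.
- Aggressive: Entrant compares 3, 6, 6, 11, 14 and picks E5; Incumbent would get 11.
Maximizing over 15, 13, 11, Incumbent chooses Soft. Subgame-perfect outcome: (Soft, E1) with payoffs (15, 19).
Under simultaneous play:
Incumbent's best replies: E1→Moderate; E2→Moderate; E3→Moderate; E4→Moderate; E5→Moderate.
Entrant's best replies: Soft→E1; Moderate→E3; Aggressive→E5.
The unique mutual best reply is (Moderate, E3), giving (13, 17).
Entrant earns 19 sequentially versus 17 at the Nash outcome: better off.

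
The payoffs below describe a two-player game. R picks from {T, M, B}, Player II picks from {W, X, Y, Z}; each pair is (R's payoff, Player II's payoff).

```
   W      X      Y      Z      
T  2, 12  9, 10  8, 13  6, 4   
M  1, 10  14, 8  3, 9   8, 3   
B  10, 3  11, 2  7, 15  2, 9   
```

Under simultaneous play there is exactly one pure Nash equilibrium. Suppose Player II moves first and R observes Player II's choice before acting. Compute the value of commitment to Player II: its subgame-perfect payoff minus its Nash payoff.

Work backward from R's decision.
- W → R plays B (best of 2, 1, 10); Player II gets 3.
- X → R plays M (best of 9, 14, 11); Player II gets 8.
- Y → R plays T (best of 8, 3, 7); Player II gets 13.
- Z → R plays M (best of 6, 8, 2); Player II gets 3.
Player II's induced payoffs are 3, 8, 13, 3, so Player II commits to Y. Subgame-perfect outcome: (T, Y) with payoffs (8, 13).
For the simultaneous game, intersect best replies.
R's best replies: W→B; X→M; Y→T; Z→M.
Player II's best replies: T→Y; M→W; B→Y.
The unique mutual best reply is (T, Y), giving (8, 13).
Player II's commitment gain: 13 − 13 = 0.

0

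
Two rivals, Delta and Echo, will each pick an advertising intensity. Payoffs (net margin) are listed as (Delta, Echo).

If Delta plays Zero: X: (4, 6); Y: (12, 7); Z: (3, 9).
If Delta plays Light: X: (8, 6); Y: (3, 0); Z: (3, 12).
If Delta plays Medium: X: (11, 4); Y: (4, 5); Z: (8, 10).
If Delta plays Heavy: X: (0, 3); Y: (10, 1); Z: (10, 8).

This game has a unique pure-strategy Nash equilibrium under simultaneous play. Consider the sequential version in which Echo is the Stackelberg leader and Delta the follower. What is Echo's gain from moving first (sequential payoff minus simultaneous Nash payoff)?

Delta best-responds to each possible Echo move:
- X: BR = Medium, leader payoff 4.
- Y: BR = Zero, leader payoff 7.
- Z: BR = Heavy, leader payoff 8.
Maximizing over 4, 7, 8, Echo chooses Z. Subgame-perfect outcome: (Heavy, Z) with payoffs (10, 8).
Now find the simultaneous Nash equilibrium.
Delta's best replies: X→Medium; Y→Zero; Z→Heavy.
Echo's best replies: Zero→Z; Light→Z; Medium→Z; Heavy→Z.
The unique mutual best reply is (Heavy, Z), giving (10, 8).
Echo's commitment gain: 8 − 8 = 0.

0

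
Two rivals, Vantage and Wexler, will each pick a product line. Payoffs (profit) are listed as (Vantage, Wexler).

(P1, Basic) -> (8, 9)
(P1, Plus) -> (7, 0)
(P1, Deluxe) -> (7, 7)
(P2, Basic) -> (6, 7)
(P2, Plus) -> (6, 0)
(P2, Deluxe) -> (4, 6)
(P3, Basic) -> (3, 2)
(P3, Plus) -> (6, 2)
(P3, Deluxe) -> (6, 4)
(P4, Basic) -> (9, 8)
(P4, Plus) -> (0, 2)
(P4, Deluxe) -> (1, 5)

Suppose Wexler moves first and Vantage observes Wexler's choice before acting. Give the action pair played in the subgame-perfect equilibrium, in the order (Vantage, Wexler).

Work backward from Vantage's decision.
- Basic → Vantage plays P4 (best of 8, 6, 3, 9); Wexler gets 8.
- Plus → Vantage plays P1 (best of 7, 6, 6, 0); Wexler gets 0.
- Deluxe → Vantage plays P1 (best of 7, 4, 6, 1); Wexler gets 7.
Maximizing over 8, 0, 7, Wexler chooses Basic. Subgame-perfect outcome: (P4, Basic) with payoffs (9, 8).

(P4, Basic)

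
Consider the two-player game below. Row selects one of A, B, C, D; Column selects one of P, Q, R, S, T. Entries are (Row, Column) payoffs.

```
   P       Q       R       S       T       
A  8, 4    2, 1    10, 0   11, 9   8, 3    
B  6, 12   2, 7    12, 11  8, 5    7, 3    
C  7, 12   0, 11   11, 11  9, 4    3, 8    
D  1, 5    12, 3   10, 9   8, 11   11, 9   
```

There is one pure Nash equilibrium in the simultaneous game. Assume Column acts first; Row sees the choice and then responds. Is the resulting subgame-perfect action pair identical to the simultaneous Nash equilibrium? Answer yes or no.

no

Work backward from Row's decision.
- P: BR = A, leader payoff 4.
- Q: BR = D, leader payoff 3.
- R: BR = B, leader payoff 11.
- S: BR = A, leader payoff 9.
- T: BR = D, leader payoff 9.
Maximizing over 4, 3, 11, 9, 9, Column chooses R. Subgame-perfect outcome: (B, R) with payoffs (12, 11).
Now find the simultaneous Nash equilibrium.
Row's best replies: P→A; Q→D; R→B; S→A; T→D.
Column's best replies: A→S; B→P; C→P; D→S.
Only (A, S) has each player best-responding; Nash payoffs (11, 9).
Sequential outcome (B, R) differs from the Nash profile (A, S).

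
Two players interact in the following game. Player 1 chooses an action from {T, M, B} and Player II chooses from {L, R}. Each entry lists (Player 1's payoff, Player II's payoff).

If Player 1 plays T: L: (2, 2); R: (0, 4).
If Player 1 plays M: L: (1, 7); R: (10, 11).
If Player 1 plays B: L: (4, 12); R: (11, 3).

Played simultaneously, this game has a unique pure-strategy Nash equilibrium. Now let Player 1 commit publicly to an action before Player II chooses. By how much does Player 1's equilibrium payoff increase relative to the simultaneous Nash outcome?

Player II best-responds to each possible Player 1 move:
- T: Player II compares 2, 4 and picks R; Player 1 would get 0.
- M: Player II compares 7, 11 and picks R; Player 1 would get 10.
- B: Player II compares 12, 3 and picks L; Player 1 would get 4.
Among 0, 10, 4, the best is 10 at M. Subgame-perfect outcome: (M, R) with payoffs (10, 11).
Now find the simultaneous Nash equilibrium.
Player 1's best replies: L→B; R→B.
Player II's best replies: T→R; M→R; B→L.
Only (B, L) has each player best-responding; Nash payoffs (4, 12).
Player 1's commitment gain: 10 − 4 = 6.

6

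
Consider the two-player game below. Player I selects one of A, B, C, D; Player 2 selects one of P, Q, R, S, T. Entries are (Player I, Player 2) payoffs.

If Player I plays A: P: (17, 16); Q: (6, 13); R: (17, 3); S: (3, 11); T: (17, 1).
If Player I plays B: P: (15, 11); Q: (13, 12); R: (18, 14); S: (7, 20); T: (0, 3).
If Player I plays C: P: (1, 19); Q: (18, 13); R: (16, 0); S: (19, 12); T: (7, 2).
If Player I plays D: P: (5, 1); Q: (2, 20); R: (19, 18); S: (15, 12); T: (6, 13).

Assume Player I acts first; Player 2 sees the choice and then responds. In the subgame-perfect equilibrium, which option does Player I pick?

A

Solve by backward induction (Player I leads).
- A: Player 2 compares 16, 13, 3, 11, 1 and picks P; Player I would get 17.
- B: Player 2 compares 11, 12, 14, 20, 3 and picks S; Player I would get 7.
- C: Player 2 compares 19, 13, 0, 12, 2 and picks P; Player I would get 1.
- D: Player 2 compares 1, 20, 18, 12, 13 and picks Q; Player I would get 2.
Among 17, 7, 1, 2, the best is 17 at A. Subgame-perfect outcome: (A, P) with payoffs (17, 16).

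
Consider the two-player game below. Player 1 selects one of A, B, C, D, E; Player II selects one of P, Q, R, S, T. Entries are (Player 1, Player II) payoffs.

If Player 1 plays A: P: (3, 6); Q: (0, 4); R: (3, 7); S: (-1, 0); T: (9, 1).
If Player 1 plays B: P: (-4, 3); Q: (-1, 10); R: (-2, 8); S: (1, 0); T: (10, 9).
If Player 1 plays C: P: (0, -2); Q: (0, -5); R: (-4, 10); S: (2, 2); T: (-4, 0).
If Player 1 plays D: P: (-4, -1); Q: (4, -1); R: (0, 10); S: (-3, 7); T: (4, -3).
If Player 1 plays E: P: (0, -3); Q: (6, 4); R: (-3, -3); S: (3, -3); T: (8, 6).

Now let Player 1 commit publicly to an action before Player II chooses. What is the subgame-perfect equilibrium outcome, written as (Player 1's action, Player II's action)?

(E, T)

Work backward from Player II's decision.
- A → Player II plays R (best of 6, 4, 7, 0, 1); Player 1 gets 3.
- B → Player II plays Q (best of 3, 10, 8, 0, 9); Player 1 gets -1.
- C → Player II plays R (best of -2, -5, 10, 2, 0); Player 1 gets -4.
- D → Player II plays R (best of -1, -1, 10, 7, -3); Player 1 gets 0.
- E → Player II plays T (best of -3, 4, -3, -3, 6); Player 1 gets 8.
Among 3, -1, -4, 0, 8, the best is 8 at E. Subgame-perfect outcome: (E, T) with payoffs (8, 6).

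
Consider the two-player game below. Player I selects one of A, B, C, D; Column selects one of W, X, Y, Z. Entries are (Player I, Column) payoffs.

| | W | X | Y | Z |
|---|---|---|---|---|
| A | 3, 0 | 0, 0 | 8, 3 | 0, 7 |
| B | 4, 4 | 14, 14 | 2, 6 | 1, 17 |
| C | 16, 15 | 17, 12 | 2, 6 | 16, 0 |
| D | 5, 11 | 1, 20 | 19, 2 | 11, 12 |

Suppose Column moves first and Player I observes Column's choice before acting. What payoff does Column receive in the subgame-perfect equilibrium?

15

Backward induction with Column moving first.
- W: BR = C, leader payoff 15.
- X: BR = C, leader payoff 12.
- Y: BR = D, leader payoff 2.
- Z: BR = C, leader payoff 0.
Among 15, 12, 2, 0, the best is 15 at W. Subgame-perfect outcome: (C, W) with payoffs (16, 15).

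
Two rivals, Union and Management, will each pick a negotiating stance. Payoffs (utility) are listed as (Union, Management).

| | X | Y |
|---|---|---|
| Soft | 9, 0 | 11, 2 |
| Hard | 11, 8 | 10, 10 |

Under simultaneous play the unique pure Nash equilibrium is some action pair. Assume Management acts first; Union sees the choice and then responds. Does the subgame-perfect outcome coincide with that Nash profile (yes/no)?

no

Solve by backward induction (Management leads).
- X → Union plays Hard (best of 9, 11); Management gets 8.
- Y → Union plays Soft (best of 11, 10); Management gets 2.
Among 8, 2, the best is 8 at X. Subgame-perfect outcome: (Hard, X) with payoffs (11, 8).
Now find the simultaneous Nash equilibrium.
Union's best replies: X→Hard; Y→Soft.
Management's best replies: Soft→Y; Hard→Y.
Only (Soft, Y) has each player best-responding; Nash payoffs (11, 2).
Sequential outcome (Hard, X) differs from the Nash profile (Soft, Y).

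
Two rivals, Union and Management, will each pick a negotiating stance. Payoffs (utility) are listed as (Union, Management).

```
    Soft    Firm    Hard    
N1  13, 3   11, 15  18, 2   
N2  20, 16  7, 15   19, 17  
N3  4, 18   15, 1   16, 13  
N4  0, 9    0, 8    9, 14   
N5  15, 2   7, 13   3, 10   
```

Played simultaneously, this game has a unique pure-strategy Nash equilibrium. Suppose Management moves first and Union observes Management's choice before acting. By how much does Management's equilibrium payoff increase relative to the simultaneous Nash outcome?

0

Solve by backward induction (Management leads).
- Soft: BR = N2, leader payoff 16.
- Firm: BR = N3, leader payoff 1.
- Hard: BR = N2, leader payoff 17.
Management's induced payoffs are 16, 1, 17, so Management commits to Hard. Subgame-perfect outcome: (N2, Hard) with payoffs (19, 17).
Now find the simultaneous Nash equilibrium.
Union's best replies: Soft→N2; Firm→N3; Hard→N2.
Management's best replies: N1→Firm; N2→Hard; N3→Soft; N4→Hard; N5→Firm.
Only (N2, Hard) has each player best-responding; Nash payoffs (19, 17).
Management's commitment gain: 17 − 17 = 0.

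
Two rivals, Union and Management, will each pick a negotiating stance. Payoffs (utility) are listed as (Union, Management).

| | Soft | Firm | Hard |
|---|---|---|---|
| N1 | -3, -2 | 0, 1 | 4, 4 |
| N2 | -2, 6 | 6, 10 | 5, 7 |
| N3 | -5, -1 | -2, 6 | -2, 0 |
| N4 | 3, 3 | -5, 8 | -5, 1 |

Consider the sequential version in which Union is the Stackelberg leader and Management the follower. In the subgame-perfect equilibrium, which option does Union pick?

Work backward from Management's decision.
- N1 → Management plays Hard (best of -2, 1, 4); Union gets 4.
- N2 → Management plays Firm (best of 6, 10, 7); Union gets 6.
- N3 → Management plays Firm (best of -1, 6, 0); Union gets -2.
- N4 → Management plays Firm (best of 3, 8, 1); Union gets -5.
Among 4, 6, -2, -5, the best is 6 at N2. Subgame-perfect outcome: (N2, Firm) with payoffs (6, 10).

N2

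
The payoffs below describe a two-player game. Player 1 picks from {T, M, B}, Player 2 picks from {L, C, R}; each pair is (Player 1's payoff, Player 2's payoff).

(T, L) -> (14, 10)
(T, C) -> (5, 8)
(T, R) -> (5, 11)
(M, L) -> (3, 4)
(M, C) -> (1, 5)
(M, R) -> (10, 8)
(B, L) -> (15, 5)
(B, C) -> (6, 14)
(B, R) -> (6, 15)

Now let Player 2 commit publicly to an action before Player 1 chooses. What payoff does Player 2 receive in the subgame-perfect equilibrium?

Solve by backward induction (Player 2 leads).
- L: Player 1 compares 14, 3, 15 and picks B; Player 2 would get 5.
- C: Player 1 compares 5, 1, 6 and picks B; Player 2 would get 14.
- R: Player 1 compares 5, 10, 6 and picks M; Player 2 would get 8.
Maximizing over 5, 14, 8, Player 2 chooses C. Subgame-perfect outcome: (B, C) with payoffs (6, 14).

14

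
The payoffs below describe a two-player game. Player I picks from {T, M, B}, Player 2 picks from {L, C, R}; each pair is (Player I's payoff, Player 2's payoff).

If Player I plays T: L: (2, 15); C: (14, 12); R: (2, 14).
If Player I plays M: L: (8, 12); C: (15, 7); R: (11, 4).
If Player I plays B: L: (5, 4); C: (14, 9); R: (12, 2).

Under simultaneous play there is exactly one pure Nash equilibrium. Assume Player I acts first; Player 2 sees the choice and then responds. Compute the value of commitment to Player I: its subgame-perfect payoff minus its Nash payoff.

6

Work backward from Player 2's decision.
- T: BR = L, leader payoff 2.
- M: BR = L, leader payoff 8.
- B: BR = C, leader payoff 14.
Among 2, 8, 14, the best is 14 at B. Subgame-perfect outcome: (B, C) with payoffs (14, 9).
For the simultaneous game, intersect best replies.
Player I's best replies: L→M; C→M; R→B.
Player 2's best replies: T→L; M→L; B→C.
The unique mutual best reply is (M, L), giving (8, 12).
Player I's commitment gain: 14 − 8 = 6.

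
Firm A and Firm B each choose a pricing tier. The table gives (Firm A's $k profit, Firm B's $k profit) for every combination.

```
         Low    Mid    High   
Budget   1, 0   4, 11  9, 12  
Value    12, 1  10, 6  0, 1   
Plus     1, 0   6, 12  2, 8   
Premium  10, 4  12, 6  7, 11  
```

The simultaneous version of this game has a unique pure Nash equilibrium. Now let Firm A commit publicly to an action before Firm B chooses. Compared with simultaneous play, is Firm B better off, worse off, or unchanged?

Backward induction with Firm A moving first.
- Budget: BR = High, leader payoff 9.
- Value: BR = Mid, leader payoff 10.
- Plus: BR = Mid, leader payoff 6.
- Premium: BR = High, leader payoff 7.
Among 9, 10, 6, 7, the best is 10 at Value. Subgame-perfect outcome: (Value, Mid) with payoffs (10, 6).
Now find the simultaneous Nash equilibrium.
Firm A's best replies: Low→Value; Mid→Premium; High→Budget.
Firm B's best replies: Budget→High; Value→Mid; Plus→Mid; Premium→High.
The unique mutual best reply is (Budget, High), giving (9, 12).
Firm B earns 6 sequentially versus 12 at the Nash outcome: worse off.

worse off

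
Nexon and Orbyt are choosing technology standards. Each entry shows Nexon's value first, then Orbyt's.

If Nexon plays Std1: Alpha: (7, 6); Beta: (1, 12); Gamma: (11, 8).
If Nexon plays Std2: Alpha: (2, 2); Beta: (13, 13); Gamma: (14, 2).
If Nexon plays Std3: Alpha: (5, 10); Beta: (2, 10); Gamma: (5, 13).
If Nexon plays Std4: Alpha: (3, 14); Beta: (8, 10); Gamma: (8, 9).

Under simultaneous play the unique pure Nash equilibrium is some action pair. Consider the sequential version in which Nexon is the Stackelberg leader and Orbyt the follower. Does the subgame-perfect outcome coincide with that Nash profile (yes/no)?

yes

Backward induction with Nexon moving first.
- Std1: Orbyt compares 6, 12, 8 and picks Beta; Nexon would get 1.
- Std2: Orbyt compares 2, 13, 2 and picks Beta; Nexon would get 13.
- Std3: Orbyt compares 10, 10, 13 and picks Gamma; Nexon would get 5.
- Std4: Orbyt compares 14, 10, 9 and picks Alpha; Nexon would get 3.
Maximizing over 1, 13, 5, 3, Nexon chooses Std2. Subgame-perfect outcome: (Std2, Beta) with payoffs (13, 13).
For the simultaneous game, intersect best replies.
Nexon's best replies: Alpha→Std1; Beta→Std2; Gamma→Std2.
Orbyt's best replies: Std1→Beta; Std2→Beta; Std3→Gamma; Std4→Alpha.
The unique mutual best reply is (Std2, Beta), giving (13, 13).
Sequential outcome (Std2, Beta) coincides with the Nash profile (Std2, Beta).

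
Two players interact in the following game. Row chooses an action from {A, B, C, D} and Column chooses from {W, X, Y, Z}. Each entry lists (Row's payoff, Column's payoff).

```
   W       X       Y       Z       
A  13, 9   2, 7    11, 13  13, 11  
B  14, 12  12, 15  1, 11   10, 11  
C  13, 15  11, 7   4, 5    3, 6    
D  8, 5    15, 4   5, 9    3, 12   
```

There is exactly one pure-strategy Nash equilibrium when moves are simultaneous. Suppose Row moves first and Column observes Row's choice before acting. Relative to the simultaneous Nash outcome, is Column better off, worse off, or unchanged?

better off

Work backward from Column's decision.
- A → Column plays Y (best of 9, 7, 13, 11); Row gets 11.
- B → Column plays X (best of 12, 15, 11, 11); Row gets 12.
- C → Column plays W (best of 15, 7, 5, 6); Row gets 13.
- D → Column plays Z (best of 5, 4, 9, 12); Row gets 3.
Maximizing over 11, 12, 13, 3, Row chooses C. Subgame-perfect outcome: (C, W) with payoffs (13, 15).
Under simultaneous play:
Row's best replies: W→B; X→D; Y→A; Z→A.
Column's best replies: A→Y; B→X; C→W; D→Z.
Only (A, Y) has each player best-responding; Nash payoffs (11, 13).
Column earns 15 sequentially versus 13 at the Nash outcome: better off.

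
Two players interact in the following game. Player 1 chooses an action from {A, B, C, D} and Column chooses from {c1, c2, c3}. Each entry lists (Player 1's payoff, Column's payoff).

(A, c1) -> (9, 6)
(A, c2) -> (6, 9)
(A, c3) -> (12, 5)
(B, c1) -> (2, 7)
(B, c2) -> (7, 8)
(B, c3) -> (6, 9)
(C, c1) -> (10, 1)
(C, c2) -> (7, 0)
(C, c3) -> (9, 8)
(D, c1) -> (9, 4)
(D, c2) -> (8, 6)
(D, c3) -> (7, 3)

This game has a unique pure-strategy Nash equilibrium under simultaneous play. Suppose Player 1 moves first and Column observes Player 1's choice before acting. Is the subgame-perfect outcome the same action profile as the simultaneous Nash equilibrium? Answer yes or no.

Solve by backward induction (Player 1 leads).
- A: Column compares 6, 9, 5 and picks c2; Player 1 would get 6.
- B: Column compares 7, 8, 9 and picks c3; Player 1 would get 6.
- C: Column compares 1, 0, 8 and picks c3; Player 1 would get 9.
- D: Column compares 4, 6, 3 and picks c2; Player 1 would get 8.
Player 1's induced payoffs are 6, 6, 9, 8, so Player 1 commits to C. Subgame-perfect outcome: (C, c3) with payoffs (9, 8).
For the simultaneous game, intersect best replies.
Player 1's best replies: c1→C; c2→D; c3→A.
Column's best replies: A→c2; B→c3; C→c3; D→c2.
The unique mutual best reply is (D, c2), giving (8, 6).
Sequential outcome (C, c3) differs from the Nash profile (D, c2).

no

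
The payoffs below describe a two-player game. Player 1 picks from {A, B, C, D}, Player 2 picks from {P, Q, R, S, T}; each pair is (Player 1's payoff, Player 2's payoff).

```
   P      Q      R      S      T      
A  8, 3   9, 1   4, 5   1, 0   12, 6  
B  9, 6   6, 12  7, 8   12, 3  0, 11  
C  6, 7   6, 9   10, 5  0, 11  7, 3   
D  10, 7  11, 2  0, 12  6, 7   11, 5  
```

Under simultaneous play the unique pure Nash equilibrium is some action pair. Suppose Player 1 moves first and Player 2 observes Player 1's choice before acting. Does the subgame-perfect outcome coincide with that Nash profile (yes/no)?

yes

Player 2 best-responds to each possible Player 1 move:
- A → Player 2 plays T (best of 3, 1, 5, 0, 6); Player 1 gets 12.
- B → Player 2 plays Q (best of 6, 12, 8, 3, 11); Player 1 gets 6.
- C → Player 2 plays S (best of 7, 9, 5, 11, 3); Player 1 gets 0.
- D → Player 2 plays R (best of 7, 2, 12, 7, 5); Player 1 gets 0.
Maximizing over 12, 6, 0, 0, Player 1 chooses A. Subgame-perfect outcome: (A, T) with payoffs (12, 6).
Now find the simultaneous Nash equilibrium.
Player 1's best replies: P→D; Q→D; R→C; S→B; T→A.
Player 2's best replies: A→T; B→Q; C→S; D→R.
The unique mutual best reply is (A, T), giving (12, 6).
Sequential outcome (A, T) coincides with the Nash profile (A, T).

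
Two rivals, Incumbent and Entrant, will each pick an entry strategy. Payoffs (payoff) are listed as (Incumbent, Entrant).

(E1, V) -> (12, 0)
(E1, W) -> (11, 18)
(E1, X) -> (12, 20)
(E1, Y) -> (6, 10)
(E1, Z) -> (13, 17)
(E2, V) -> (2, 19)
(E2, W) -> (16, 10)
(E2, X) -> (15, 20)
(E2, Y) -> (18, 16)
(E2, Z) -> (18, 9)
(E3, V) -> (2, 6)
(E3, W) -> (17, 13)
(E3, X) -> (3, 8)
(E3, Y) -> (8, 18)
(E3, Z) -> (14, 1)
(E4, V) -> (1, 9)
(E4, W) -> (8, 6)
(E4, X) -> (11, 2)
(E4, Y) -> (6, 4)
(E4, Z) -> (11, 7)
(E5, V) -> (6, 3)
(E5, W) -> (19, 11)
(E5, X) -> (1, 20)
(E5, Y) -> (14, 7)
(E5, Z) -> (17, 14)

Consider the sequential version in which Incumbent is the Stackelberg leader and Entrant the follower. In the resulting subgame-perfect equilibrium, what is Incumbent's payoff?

15

Solve by backward induction (Incumbent leads).
- E1: BR = X, leader payoff 12.
- E2: BR = X, leader payoff 15.
- E3: BR = Y, leader payoff 8.
- E4: BR = V, leader payoff 1.
- E5: BR = X, leader payoff 1.
Maximizing over 12, 15, 8, 1, 1, Incumbent chooses E2. Subgame-perfect outcome: (E2, X) with payoffs (15, 20).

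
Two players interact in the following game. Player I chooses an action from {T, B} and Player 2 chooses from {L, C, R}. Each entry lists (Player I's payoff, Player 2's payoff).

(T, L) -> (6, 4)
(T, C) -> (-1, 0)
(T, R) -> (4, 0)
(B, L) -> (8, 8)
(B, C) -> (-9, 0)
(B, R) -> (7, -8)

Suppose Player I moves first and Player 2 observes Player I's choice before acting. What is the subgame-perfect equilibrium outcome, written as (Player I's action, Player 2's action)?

(B, L)

Backward induction with Player I moving first.
- T → Player 2 plays L (best of 4, 0, 0); Player I gets 6.
- B → Player 2 plays L (best of 8, 0, -8); Player I gets 8.
Maximizing over 6, 8, Player I chooses B. Subgame-perfect outcome: (B, L) with payoffs (8, 8).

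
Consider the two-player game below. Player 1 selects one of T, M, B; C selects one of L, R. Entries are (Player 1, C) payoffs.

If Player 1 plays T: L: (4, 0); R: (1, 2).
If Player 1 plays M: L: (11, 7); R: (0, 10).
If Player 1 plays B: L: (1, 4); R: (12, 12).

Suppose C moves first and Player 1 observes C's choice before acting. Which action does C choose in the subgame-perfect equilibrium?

Work backward from Player 1's decision.
- L → Player 1 plays M (best of 4, 11, 1); C gets 7.
- R → Player 1 plays B (best of 1, 0, 12); C gets 12.
C's induced payoffs are 7, 12, so C commits to R. Subgame-perfect outcome: (B, R) with payoffs (12, 12).

R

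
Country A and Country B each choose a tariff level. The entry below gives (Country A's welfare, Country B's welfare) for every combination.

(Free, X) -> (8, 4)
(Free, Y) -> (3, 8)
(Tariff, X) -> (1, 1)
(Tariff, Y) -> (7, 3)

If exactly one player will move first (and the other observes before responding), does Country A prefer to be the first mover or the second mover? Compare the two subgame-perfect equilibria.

If Country A leads: Country B's best replies are Free→Y, Tariff→Y; Country A's induced payoffs 3, 7; outcome (Tariff, Y), payoffs (7, 3).
If Country B leads: Country A's best replies are X→Free, Y→Tariff; Country B's induced payoffs 4, 3; outcome (Free, X), payoffs (8, 4).
Country A gets 7 moving first and 8 moving second, so Country A prefers to move second.

second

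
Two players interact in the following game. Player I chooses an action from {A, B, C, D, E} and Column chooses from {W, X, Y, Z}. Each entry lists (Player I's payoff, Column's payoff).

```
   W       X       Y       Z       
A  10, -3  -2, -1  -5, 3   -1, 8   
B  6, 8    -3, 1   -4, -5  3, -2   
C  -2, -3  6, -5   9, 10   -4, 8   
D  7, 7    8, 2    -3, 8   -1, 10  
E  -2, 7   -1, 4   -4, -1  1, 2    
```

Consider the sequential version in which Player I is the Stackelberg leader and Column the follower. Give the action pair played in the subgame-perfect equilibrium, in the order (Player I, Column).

(C, Y)

Solve by backward induction (Player I leads).
- A: Column compares -3, -1, 3, 8 and picks Z; Player I would get -1.
- B: Column compares 8, 1, -5, -2 and picks W; Player I would get 6.
- C: Column compares -3, -5, 10, 8 and picks Y; Player I would get 9.
- D: Column compares 7, 2, 8, 10 and picks Z; Player I would get -1.
- E: Column compares 7, 4, -1, 2 and picks W; Player I would get -2.
Player I's induced payoffs are -1, 6, 9, -1, -2, so Player I commits to C. Subgame-perfect outcome: (C, Y) with payoffs (9, 10).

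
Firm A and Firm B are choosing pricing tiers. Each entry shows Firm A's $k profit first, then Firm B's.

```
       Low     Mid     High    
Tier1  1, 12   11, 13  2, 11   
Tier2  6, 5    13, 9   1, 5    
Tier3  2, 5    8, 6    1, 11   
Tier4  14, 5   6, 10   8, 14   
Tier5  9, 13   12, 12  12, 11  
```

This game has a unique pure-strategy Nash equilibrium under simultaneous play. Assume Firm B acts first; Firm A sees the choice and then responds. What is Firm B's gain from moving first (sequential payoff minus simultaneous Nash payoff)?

Solve by backward induction (Firm B leads).
- Low: Firm A compares 1, 6, 2, 14, 9 and picks Tier4; Firm B would get 5.
- Mid: Firm A compares 11, 13, 8, 6, 12 and picks Tier2; Firm B would get 9.
- High: Firm A compares 2, 1, 1, 8, 12 and picks Tier5; Firm B would get 11.
Maximizing over 5, 9, 11, Firm B chooses High. Subgame-perfect outcome: (Tier5, High) with payoffs (12, 11).
For the simultaneous game, intersect best replies.
Firm A's best replies: Low→Tier4; Mid→Tier2; High→Tier5.
Firm B's best replies: Tier1→Mid; Tier2→Mid; Tier3→High; Tier4→High; Tier5→Low.
The unique mutual best reply is (Tier2, Mid), giving (13, 9).
Firm B's commitment gain: 11 − 9 = 2.

2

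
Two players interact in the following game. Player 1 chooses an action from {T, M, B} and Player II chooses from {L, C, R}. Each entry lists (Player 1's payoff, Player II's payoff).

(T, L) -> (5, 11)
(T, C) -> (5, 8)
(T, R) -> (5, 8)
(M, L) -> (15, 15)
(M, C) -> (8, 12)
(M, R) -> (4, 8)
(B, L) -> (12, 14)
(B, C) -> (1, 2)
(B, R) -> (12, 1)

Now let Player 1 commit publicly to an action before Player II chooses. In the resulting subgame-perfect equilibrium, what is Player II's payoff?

Work backward from Player II's decision.
- T: Player II compares 11, 8, 8 and picks L; Player 1 would get 5.
- M: Player II compares 15, 12, 8 and picks L; Player 1 would get 15.
- B: Player II compares 14, 2, 1 and picks L; Player 1 would get 12.
Player 1's induced payoffs are 5, 15, 12, so Player 1 commits to M. Subgame-perfect outcome: (M, L) with payoffs (15, 15).

15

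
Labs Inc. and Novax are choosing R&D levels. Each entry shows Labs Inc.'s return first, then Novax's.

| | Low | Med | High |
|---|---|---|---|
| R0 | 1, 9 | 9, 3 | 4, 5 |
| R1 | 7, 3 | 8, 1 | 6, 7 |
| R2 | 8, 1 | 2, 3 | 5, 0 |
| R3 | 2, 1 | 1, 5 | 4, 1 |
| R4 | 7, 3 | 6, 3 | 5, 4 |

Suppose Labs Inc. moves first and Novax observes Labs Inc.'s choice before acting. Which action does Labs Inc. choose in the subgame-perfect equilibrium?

R1

Work backward from Novax's decision.
- R0: BR = Low, leader payoff 1.
- R1: BR = High, leader payoff 6.
- R2: BR = Med, leader payoff 2.
- R3: BR = Med, leader payoff 1.
- R4: BR = High, leader payoff 5.
Among 1, 6, 2, 1, 5, the best is 6 at R1. Subgame-perfect outcome: (R1, High) with payoffs (6, 7).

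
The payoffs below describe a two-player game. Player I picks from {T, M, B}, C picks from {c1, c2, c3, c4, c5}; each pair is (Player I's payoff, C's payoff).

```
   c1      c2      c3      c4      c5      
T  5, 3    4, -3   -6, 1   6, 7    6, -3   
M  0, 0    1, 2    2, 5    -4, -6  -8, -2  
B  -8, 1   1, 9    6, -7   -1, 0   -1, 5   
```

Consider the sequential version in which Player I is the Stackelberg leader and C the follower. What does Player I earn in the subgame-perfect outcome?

C best-responds to each possible Player I move:
- T: BR = c4, leader payoff 6.
- M: BR = c3, leader payoff 2.
- B: BR = c2, leader payoff 1.
Maximizing over 6, 2, 1, Player I chooses T. Subgame-perfect outcome: (T, c4) with payoffs (6, 7).

6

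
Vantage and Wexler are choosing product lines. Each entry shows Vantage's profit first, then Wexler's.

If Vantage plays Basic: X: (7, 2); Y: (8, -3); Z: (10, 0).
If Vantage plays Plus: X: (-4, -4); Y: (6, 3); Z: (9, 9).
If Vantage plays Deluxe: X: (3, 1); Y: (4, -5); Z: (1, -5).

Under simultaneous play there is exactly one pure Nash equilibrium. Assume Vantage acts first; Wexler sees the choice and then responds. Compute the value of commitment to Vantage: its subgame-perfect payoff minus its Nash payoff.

Work backward from Wexler's decision.
- Basic → Wexler plays X (best of 2, -3, 0); Vantage gets 7.
- Plus → Wexler plays Z (best of -4, 3, 9); Vantage gets 9.
- Deluxe → Wexler plays X (best of 1, -5, -5); Vantage gets 3.
Vantage's induced payoffs are 7, 9, 3, so Vantage commits to Plus. Subgame-perfect outcome: (Plus, Z) with payoffs (9, 9).
Under simultaneous play:
Vantage's best replies: X→Basic; Y→Basic; Z→Basic.
Wexler's best replies: Basic→X; Plus→Z; Deluxe→X.
Only (Basic, X) has each player best-responding; Nash payoffs (7, 2).
Vantage's commitment gain: 9 − 7 = 2.

2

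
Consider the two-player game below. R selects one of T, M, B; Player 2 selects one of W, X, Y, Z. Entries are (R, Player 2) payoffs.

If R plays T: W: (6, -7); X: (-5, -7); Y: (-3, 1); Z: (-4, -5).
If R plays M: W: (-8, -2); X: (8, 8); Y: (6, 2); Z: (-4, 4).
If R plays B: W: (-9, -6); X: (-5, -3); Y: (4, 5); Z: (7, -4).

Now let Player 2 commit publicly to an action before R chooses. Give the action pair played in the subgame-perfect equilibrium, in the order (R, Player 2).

(M, X)

R best-responds to each possible Player 2 move:
- W: BR = T, leader payoff -7.
- X: BR = M, leader payoff 8.
- Y: BR = M, leader payoff 2.
- Z: BR = B, leader payoff -4.
Among -7, 8, 2, -4, the best is 8 at X. Subgame-perfect outcome: (M, X) with payoffs (8, 8).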